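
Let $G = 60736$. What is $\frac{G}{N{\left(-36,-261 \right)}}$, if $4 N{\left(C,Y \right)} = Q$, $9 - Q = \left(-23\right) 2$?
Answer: $\frac{242944}{55} \approx 4417.2$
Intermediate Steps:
$Q = 55$ ($Q = 9 - \left(-23\right) 2 = 9 - -46 = 9 + 46 = 55$)
$N{\left(C,Y \right)} = \frac{55}{4}$ ($N{\left(C,Y \right)} = \frac{1}{4} \cdot 55 = \frac{55}{4}$)
$\frac{G}{N{\left(-36,-261 \right)}} = \frac{60736}{\frac{55}{4}} = 60736 \cdot \frac{4}{55} = \frac{242944}{55}$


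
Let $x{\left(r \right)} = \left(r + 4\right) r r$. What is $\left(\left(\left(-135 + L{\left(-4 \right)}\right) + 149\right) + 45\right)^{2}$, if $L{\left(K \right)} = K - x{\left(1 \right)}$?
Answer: $2500$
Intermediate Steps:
$x{\left(r \right)} = r^{2} \left(4 + r\right)$ ($x{\left(r \right)} = \left(4 + r\right) r r = r \left(4 + r\right) r = r^{2} \left(4 + r\right)$)
$L{\left(K \right)} = -5 + K$ ($L{\left(K \right)} = K - 1^{2} \left(4 + 1\right) = K - 1 \cdot 5 = K - 5 = -5 + K$)
$\left(\left(\left(-135 + L{\left(-4 \right)}\right) + 149\right) + 45\right)^{2} = \left(\left(\left(-135 - 9\right) + 149\right) + 45\right)^{2} = \left(\left(-144 + 149\right) + 45\right)^{2} = \left(5 + 45\right)^{2} = 50^{2} = 2500$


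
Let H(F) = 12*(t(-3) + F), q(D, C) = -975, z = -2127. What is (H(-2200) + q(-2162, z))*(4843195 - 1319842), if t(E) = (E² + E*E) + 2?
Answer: -95606183655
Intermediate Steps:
t(E) = 2 + 2*E² (t(E) = (E² + E²) + 2 = 2*E² + 2 = 2 + 2*E²)
H(F) = 240 + 12*F (H(F) = 12*((2 + 2*(-3)²) + F) = 12*((2 + 2*9) + F) = 12*((2 + 18) + F) = 12*(20 + F) = 240 + 12*F)
(H(-2200) + q(-2162, z))*(4843195 - 1319842) = ((240 + 12*(-2200)) - 975)*(4843195 - 1319842) = ((240 - 26400) - 975)*3523353 = (-26160 - 975)*3523353 = -27135*3523353 = -95606183655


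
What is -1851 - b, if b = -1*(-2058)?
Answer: -3909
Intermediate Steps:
b = 2058
-1851 - b = -1851 - 1*2058 = -1851 - 2058 = -3909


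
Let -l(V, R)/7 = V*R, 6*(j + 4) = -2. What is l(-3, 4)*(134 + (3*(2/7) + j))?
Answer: 10964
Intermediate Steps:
j = -13/3 (j = -4 + (⅙)*(-2) = -4 - ⅓ = -13/3 ≈ -4.3333)
l(V, R) = -7*R*V (l(V, R) = -7*V*R = -7*R*V)
l(-3, 4)*(134 + (3*(2/7) + j)) = (-7*4*(-3))*(134 + (3*(2/7) - 13/3)) = 84*(134 + (3*(2*(⅐)) - 13/3)) = 84*(134 + (3*(2/7) - 13/3)) = 84*(134 + (6/7 - 13/3)) = 84*(134 - 73/21) = 84*(2741/21) = 10964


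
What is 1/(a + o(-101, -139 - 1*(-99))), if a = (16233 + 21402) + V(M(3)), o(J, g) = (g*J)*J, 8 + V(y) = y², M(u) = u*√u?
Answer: -1/370386 ≈ -2.6999e-6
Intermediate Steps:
M(u) = u^(3/2)
V(y) = -8 + y²
o(J, g) = g*J² (o(J, g) = (J*g)*J = g*J²)
a = 37654 (a = (16233 + 21402) + (-8 + (3^(3/2))²) = 37635 + (-8 + (3*√3)²) = 37635 + (-8 + 27) = 37635 + 19 = 37654)
1/(a + o(-101, -139 - 1*(-99))) = 1/(37654 + (-139 - 1*(-99))*(-101)²) = 1/(37654 + (-139 + 99)*10201) = 1/(37654 - 40*10201) = 1/(37654 - 408040) = 1/(-370386) = -1/370386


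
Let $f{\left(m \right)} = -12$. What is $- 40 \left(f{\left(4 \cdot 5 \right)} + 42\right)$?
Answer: $-1200$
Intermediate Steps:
$- 40 \left(f{\left(4 \cdot 5 \right)} + 42\right) = - 40 \left(-12 + 42\right) = \left(-40\right) 30 = -1200$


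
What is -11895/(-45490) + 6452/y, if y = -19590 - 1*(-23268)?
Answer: 33725129/16731222 ≈ 2.0157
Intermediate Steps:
y = 3678 (y = -19590 + 23268 = 3678)
-11895/(-45490) + 6452/y = -11895/(-45490) + 6452/3678 = -11895*(-1/45490) + 6452*(1/3678) = 2379/9098 + 3226/1839 = 33725129/16731222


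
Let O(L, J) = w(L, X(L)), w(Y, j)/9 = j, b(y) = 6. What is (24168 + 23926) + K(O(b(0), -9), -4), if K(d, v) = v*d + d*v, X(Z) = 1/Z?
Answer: 48082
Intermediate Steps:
w(Y, j) = 9*j
O(L, J) = 9/L
K(d, v) = 2*d*v (K(d, v) = d*v + d*v = 2*d*v)
(24168 + 23926) + K(O(b(0), -9), -4) = (24168 + 23926) + 2*(9/6)*(-4) = 48094 + 2*(9*(⅙))*(-4) = 48094 + 2*(3/2)*(-4) = 48094 - 12 = 48082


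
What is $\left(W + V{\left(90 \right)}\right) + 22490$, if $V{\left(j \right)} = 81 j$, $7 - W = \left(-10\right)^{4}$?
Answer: $19787$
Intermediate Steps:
$W = -9993$ ($W = 7 - \left(-10\right)^{4} = 7 - 10000 = -9993$)
$\left(W + V{\left(90 \right)}\right) + 22490 = \left(-9993 + 81 \cdot 90\right) + 22490 = \left(-9993 + 7290\right) + 22490 = -2703 + 22490 = 19787$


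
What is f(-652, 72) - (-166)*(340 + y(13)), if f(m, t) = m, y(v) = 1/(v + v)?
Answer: 725327/13 ≈ 55794.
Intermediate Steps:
y(v) = 1/(2*v)
f(-652, 72) - (-166)*(340 + y(13)) = -652 - (-166)*(340 + (½)/13) = -652 - (-166)*(340 + (½)*(1/13)) = -652 - (-166)*(340 + 1/26) = -652 - (-166)*8841/26 = -652 - 1*(-733803/13) = -652 + 733803/13 = 725327/13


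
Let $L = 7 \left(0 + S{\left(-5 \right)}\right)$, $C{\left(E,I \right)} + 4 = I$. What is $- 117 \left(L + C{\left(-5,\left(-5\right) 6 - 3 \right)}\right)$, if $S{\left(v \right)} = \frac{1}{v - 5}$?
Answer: $\frac{44109}{10} \approx 4410.9$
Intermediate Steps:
$C{\left(E,I \right)} = -4 + I$
$S{\left(v \right)} = \frac{1}{-5 + v}$
$L = - \frac{7}{10}$ ($L = 7 \left(0 + \frac{1}{-5 - 5}\right) = 7 \left(0 + \frac{1}{-10}\right) = 7 \left(0 - \frac{1}{10}\right) = 7 \left(- \frac{1}{10}\right) = - \frac{7}{10} \approx -0.7$)
$- 117 \left(L + C{\left(-5,\left(-5\right) 6 - 3 \right)}\right) = - 117 \left(- \frac{7}{10} - 37\right) = \left(-117\right) \left(- \frac{377}{10}\right) = \frac{44109}{10}$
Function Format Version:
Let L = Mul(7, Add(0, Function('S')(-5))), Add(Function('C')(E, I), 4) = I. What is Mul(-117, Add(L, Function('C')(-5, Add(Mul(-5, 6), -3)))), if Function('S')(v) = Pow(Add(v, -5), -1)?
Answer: Rational(44109, 10) ≈ 4410.9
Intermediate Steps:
Function('C')(E, I) = Add(-4, I)
Function('S')(v) = Pow(Add(-5, v), -1)
L = Rational(-7, 10) (L = Mul(7, Add(0, Pow(Add(-5, -5), -1))) = Mul(7, Add(0, Pow(-10, -1))) = Mul(7, Add(0, Rational(-1, 10))) = Mul(7, Rational(-1, 10)) = Rational(-7, 10) ≈ -0.70000)
Mul(-117, Add(L, Function('C')(-5, Add(Mul(-5, 6), -3)))) = Mul(-117, Add(Rational(-7, 10), Add(-4, Add(Mul(-5, 6), -3)))) = Mul(-117, Add(Rational(-7, 10), Add(-4, Add(-30, -3)))) = Mul(-117, Add(Rational(-7, 10), Add(-4, -33))) = Mul(-117, Add(Rational(-7, 10), -37)) = Mul(-117, Rational(-377, 10)) = Rational(44109, 10)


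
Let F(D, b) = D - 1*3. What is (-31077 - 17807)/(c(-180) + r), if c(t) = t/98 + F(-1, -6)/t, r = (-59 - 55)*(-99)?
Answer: -107789220/24881629 ≈ -4.3321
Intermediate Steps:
F(D, b) = -3 + D (F(D, b) = D - 3 = -3 + D)
r = 11286 (r = -114*(-99) = 11286)
c(t) = -4/t + t/98 (c(t) = t/98 + (-3 - 1)/t = t*(1/98) - 4/t = t/98 - 4/t = -4/t + t/98)
(-31077 - 17807)/(c(-180) + r) = (-31077 - 17807)/((-4/(-180) + (1/98)*(-180)) + 11286) = -48884/((-4*(-1/180) - 90/49) + 11286) = -48884/((1/45 - 90/49) + 11286) = -48884/(-4001/2205 + 11286) = -48884/24881629/2205 = -48884*2205/24881629 = -107789220/24881629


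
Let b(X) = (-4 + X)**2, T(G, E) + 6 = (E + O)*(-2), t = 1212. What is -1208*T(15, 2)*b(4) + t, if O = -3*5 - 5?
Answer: 1212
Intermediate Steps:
O = -20 (O = -15 - 5 = -20)
T(G, E) = 34 - 2*E (T(G, E) = -6 + (E - 20)*(-2) = -6 + (-20 + E)*(-2) = -6 + (40 - 2*E) = 34 - 2*E)
-1208*T(15, 2)*b(4) + t = -1208*(34 - 2*2)*(-4 + 4)**2 + 1212 = -1208*(34 - 4)*0**2 + 1212 = -36240*0 + 1212 = -1208*0 + 1212 = 0 + 1212 = 1212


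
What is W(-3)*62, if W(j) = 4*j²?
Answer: 2232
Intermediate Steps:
W(-3)*62 = (4*(-3)²)*62 = (4*9)*62 = 36*62 = 2232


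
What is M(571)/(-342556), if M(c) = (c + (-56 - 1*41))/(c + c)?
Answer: -237/195599476 ≈ -1.2117e-6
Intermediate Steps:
M(c) = (-97 + c)/(2*c) (M(c) = (c + (-56 - 41))/((2*c)) = (c - 97)*(1/(2*c)) = (-97 + c)*(1/(2*c)) = (-97 + c)/(2*c))
M(571)/(-342556) = ((1/2)*(-97 + 571)/571)/(-342556) = ((1/2)*(1/571)*474)*(-1/342556) = (237/571)*(-1/342556) = -237/195599476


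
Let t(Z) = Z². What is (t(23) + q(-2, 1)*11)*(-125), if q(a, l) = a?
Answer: -63375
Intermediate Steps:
(t(23) + q(-2, 1)*11)*(-125) = (23² - 2*11)*(-125) = (529 - 22)*(-125) = 507*(-125) = -63375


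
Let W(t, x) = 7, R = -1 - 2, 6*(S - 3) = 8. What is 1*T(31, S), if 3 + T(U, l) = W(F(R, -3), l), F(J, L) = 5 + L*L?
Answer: 4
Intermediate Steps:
S = 13/3 (S = 3 + (⅙)*8 = 3 + 4/3 = 13/3 ≈ 4.3333)
R = -3
F(J, L) = 5 + L²
T(U, l) = 4 (T(U, l) = -3 + 7 = 4)
1*T(31, S) = 1*4 = 4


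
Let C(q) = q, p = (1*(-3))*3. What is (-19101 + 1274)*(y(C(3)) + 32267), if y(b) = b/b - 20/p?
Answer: -5177531264/9 ≈ -5.7528e+8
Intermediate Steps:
p = -9 (p = -3*3 = -9)
y(b) = 29/9 (y(b) = b/b - 20/(-9) = 1 - 20*(-1/9) = 1 + 20/9 = 29/9)
(-19101 + 1274)*(y(C(3)) + 32267) = (-19101 + 1274)*(29/9 + 32267) = -17827*290432/9 = -5177531264/9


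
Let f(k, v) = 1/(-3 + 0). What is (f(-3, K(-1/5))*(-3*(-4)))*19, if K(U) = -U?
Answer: -76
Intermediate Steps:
f(k, v) = -1/3 (f(k, v) = 1/(-3) = -1/3)
(f(-3, K(-1/5))*(-3*(-4)))*19 = -(-1)*(-4)*19 = -1/3*12*19 = -4*19 = -76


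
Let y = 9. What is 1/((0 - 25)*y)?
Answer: -1/225 ≈ -0.0044444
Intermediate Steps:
1/((0 - 25)*y) = 1/((0 - 25)*9) = 1/(-25*9) = 1/(-225) = -1/225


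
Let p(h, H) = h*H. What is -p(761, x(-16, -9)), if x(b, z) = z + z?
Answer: 13698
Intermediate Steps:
x(b, z) = 2*z
p(h, H) = H*h
-p(761, x(-16, -9)) = -2*(-9)*761 = -(-18)*761 = -1*(-13698) = 13698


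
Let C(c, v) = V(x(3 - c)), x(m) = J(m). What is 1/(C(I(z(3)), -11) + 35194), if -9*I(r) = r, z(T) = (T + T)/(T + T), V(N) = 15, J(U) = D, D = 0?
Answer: 1/35209 ≈ 2.8402e-5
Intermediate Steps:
J(U) = 0
x(m) = 0
z(T) = 1 (z(T) = (2*T)/((2*T)) = (2*T)*(1/(2*T)) = 1)
I(r) = -r/9
C(c, v) = 15
1/(C(I(z(3)), -11) + 35194) = 1/(15 + 35194) = 1/35209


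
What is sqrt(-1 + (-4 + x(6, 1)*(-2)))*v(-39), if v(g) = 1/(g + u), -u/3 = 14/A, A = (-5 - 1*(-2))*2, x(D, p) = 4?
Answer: -I*sqrt(13)/32 ≈ -0.11267*I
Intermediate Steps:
A = -6 (A = (-5 + 2)*2 = -3*2 = -6)
u = 7 (u = -42/(-6) = -42*(-1)/6 = -3*(-7/3) = 7)
v(g) = 1/(7 + g) (v(g) = 1/(g + 7) = 1/(7 + g))
sqrt(-1 + (-4 + x(6, 1)*(-2)))*v(-39) = sqrt(-1 + (-4 + 4*(-2)))/(7 - 39) = sqrt(-1 + (-4 - 8))/(-32) = sqrt(-1 - 12)*(-1/32) = sqrt(-13)*(-1/32) = (I*sqrt(13))*(-1/32) = -I*sqrt(13)/32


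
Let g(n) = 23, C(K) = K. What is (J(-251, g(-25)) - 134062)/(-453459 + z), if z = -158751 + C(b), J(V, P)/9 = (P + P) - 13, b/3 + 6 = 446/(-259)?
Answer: 6929027/31713678 ≈ 0.21849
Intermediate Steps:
b = -6000/259 (b = -18 + 3*(446/(-259)) = -18 + 3*(446*(-1/259)) = -18 + 3*(-446/259) = -18 - 1338/259 = -6000/259 ≈ -23.166)
J(V, P) = -117 + 18*P (J(V, P) = 9*((P + P) - 13) = 9*(2*P - 13) = 9*(-13 + 2*P) = -117 + 18*P)
z = -41122509/259 (z = -158751 - 6000/259 = -41122509/259 ≈ -1.5877e+5)
(J(-251, g(-25)) - 134062)/(-453459 + z) = ((-117 + 18*23) - 134062)/(-453459 - 41122509/259) = ((-117 + 414) - 134062)/(-158568390/259) = (297 - 134062)*(-259/158568390) = -133765*(-259/158568390) = 6929027/31713678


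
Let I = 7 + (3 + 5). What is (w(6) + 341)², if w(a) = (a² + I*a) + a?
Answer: 223729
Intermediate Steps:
I = 15 (I = 7 + 8 = 15)
w(a) = a² + 16*a (w(a) = (a² + 15*a) + a = a² + 16*a)
(w(6) + 341)² = (6*(16 + 6) + 341)² = (6*22 + 341)² = (132 + 341)² = 473² = 223729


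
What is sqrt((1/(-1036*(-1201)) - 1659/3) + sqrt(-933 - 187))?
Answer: sqrt(-214028035364913 + 1548123223696*I*sqrt(70))/622118 ≈ 0.71124 + 23.527*I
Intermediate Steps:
sqrt((1/(-1036*(-1201)) - 1659/3) + sqrt(-933 - 187)) = sqrt((-1/1036*(-1/1201) - 1659*1/3) + sqrt(-1120)) = sqrt((1/1244236 - 553) + 4*I*sqrt(70)) = sqrt(-688062507/1244236 + 4*I*sqrt(70))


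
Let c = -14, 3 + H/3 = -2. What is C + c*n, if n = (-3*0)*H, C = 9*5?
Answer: 45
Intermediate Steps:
H = -15 (H = -9 + 3*(-2) = -9 - 6 = -15)
C = 45
n = 0 (n = -3*0*(-15) = 0*(-15) = 0)
C + c*n = 45 - 14*0 = 45 + 0 = 45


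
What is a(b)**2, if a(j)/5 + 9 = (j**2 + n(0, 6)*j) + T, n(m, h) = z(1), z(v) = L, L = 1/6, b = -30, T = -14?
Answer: 19009600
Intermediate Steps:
L = 1/6 (L = 1*(1/6) = 1/6 ≈ 0.16667)
z(v) = 1/6
n(m, h) = 1/6
a(j) = -115 + 5*j**2 + 5*j/6 (a(j) = -45 + 5*((j**2 + j/6) - 14) = -45 + 5*(-14 + j**2 + j/6) = -45 + (-70 + 5*j**2 + 5*j/6) = -115 + 5*j**2 + 5*j/6)
a(b)**2 = (-115 + 5*(-30)**2 + (5/6)*(-30))**2 = (-115 + 5*900 - 25)**2 = (-115 + 4500 - 25)**2 = 4360**2 = 19009600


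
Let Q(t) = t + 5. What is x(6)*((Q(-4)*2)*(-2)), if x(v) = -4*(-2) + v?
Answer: -56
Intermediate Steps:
Q(t) = 5 + t
x(v) = 8 + v
x(6)*((Q(-4)*2)*(-2)) = (8 + 6)*(((5 - 4)*2)*(-2)) = 14*((1*2)*(-2)) = 14*(2*(-2)) = 14*(-4) = -56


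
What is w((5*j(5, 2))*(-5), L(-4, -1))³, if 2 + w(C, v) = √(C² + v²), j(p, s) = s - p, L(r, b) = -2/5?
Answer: -843974/25 + 140929*√140629/125 ≈ 3.8903e+5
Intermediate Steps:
L(r, b) = -⅖ (L(r, b) = -2*⅕ = -⅖)
w(C, v) = -2 + √(C² + v²)
w((5*j(5, 2))*(-5), L(-4, -1))³ = (-2 + √(((5*(2 - 1*5))*(-5))² + (-⅖)²))³ = (-2 + √(((5*(2 - 5))*(-5))² + 4/25))³ = (-2 + √(((5*(-3))*(-5))² + 4/25))³ = (-2 + √((-15*(-5))² + 4/25))³ = (-2 + √(75² + 4/25))³ = (-2 + √(5625 + 4/25))³ = (-2 + √(140629/25))³ = (-2 + √140629/5)³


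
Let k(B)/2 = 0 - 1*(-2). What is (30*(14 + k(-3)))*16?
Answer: 8640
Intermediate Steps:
k(B) = 4 (k(B) = 2*(0 - 1*(-2)) = 2*(0 + 2) = 2*2 = 4)
(30*(14 + k(-3)))*16 = (30*(14 + 4))*16 = (30*18)*16 = 540*16 = 8640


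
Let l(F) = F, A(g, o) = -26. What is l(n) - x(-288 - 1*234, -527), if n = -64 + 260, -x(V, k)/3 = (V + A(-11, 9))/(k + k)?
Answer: 104114/527 ≈ 197.56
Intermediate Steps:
x(V, k) = -3*(-26 + V)/(2*k) (x(V, k) = -3*(V - 26)/(k + k) = -3*(-26 + V)/(2*k))
n = 196
l(n) - x(-288 - 1*234, -527) = 196 - 3*(26 - (-288 - 1*234))/(2*(-527)) = 196 - 3*(-1)*(26 - (-288 - 234))/(2*527) = 196 - 3*(-1)*(26 - 1*(-522))/(2*527) = 196 - 3*(-1)*(26 + 522)/(2*527) = 196 - 3*(-1)*548/(2*527) = 196 - 1*(-822/527) = 196 + 822/527 = 104114/527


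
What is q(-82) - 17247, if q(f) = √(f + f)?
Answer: -17247 + 2*I*√41 ≈ -17247.0 + 12.806*I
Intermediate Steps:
q(f) = √2*√f (q(f) = √(2*f) = √2*√f)
q(-82) - 17247 = √2*√(-82) - 17247 = √2*(I*√82) - 17247 = 2*I*√41 - 17247 = -17247 + 2*I*√41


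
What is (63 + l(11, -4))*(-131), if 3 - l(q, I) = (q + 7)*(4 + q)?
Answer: 26724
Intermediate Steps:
l(q, I) = 3 - (4 + q)*(7 + q) (l(q, I) = 3 - (q + 7)*(4 + q) = 3 - (7 + q)*(4 + q) = 3 - (4 + q)*(7 + q))
(63 + l(11, -4))*(-131) = (63 + (-25 - 1*11² - 11*11))*(-131) = (63 + (-25 - 1*121 - 121))*(-131) = (63 + (-25 - 121 - 121))*(-131) = (63 - 267)*(-131) = -204*(-131) = 26724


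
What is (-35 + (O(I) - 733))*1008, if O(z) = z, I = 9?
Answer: -765072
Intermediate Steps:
(-35 + (O(I) - 733))*1008 = (-35 + (9 - 733))*1008 = (-35 - 724)*1008 = -759*1008 = -765072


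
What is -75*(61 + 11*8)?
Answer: -11175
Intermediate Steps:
-75*(61 + 11*8) = -75*(61 + 88) = -75*149 = -11175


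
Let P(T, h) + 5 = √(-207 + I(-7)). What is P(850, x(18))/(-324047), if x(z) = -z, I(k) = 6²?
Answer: 5/324047 - 3*I*√19/324047 ≈ 1.543e-5 - 4.0354e-5*I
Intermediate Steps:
I(k) = 36
P(T, h) = -5 + 3*I*√19 (P(T, h) = -5 + √(-207 + 36) = -5 + √(-171) = -5 + 3*I*√19)
P(850, x(18))/(-324047) = (-5 + 3*I*√19)/(-324047) = (-5 + 3*I*√19)*(-1/324047) = 5/324047 - 3*I*√19/324047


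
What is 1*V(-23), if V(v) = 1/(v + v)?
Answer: -1/46 ≈ -0.021739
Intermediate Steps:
V(v) = 1/(2*v)
1*V(-23) = 1*((½)/(-23)) = 1*((½)*(-1/23)) = 1*(-1/46) = -1/46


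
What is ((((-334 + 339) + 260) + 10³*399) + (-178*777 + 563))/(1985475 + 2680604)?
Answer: 261522/4666079 ≈ 0.056047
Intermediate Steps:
((((-334 + 339) + 260) + 10³*399) + (-178*777 + 563))/(1985475 + 2680604) = (((5 + 260) + 1000*399) + (-138306 + 563))/4666079 = ((265 + 399000) - 137743)*(1/4666079) = (399265 - 137743)*(1/4666079) = 261522*(1/4666079) = 261522/4666079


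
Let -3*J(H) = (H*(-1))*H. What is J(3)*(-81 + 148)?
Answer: 201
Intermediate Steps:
J(H) = H**2/3 (J(H) = -H*(-1)*H/3 = -(-H)*H/3 = -(-1)*H**2/3 = H**2/3)
J(3)*(-81 + 148) = ((1/3)*3**2)*(-81 + 148) = ((1/3)*9)*67 = 3*67 = 201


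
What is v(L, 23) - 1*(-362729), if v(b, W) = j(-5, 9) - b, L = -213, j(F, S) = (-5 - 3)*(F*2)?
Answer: 363022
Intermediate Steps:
j(F, S) = -16*F
v(b, W) = 80 - b (v(b, W) = -16*(-5) - b = 80 - b)
v(L, 23) - 1*(-362729) = (80 - 1*(-213)) - 1*(-362729) = (80 + 213) + 362729 = 293 + 362729 = 363022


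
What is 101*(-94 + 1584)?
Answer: 150490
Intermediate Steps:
101*(-94 + 1584) = 101*1490 = 150490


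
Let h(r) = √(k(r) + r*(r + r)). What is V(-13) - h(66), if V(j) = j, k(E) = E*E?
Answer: -13 - 66*√3 ≈ -127.32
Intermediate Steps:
k(E) = E²
h(r) = √3*√(r²) (h(r) = √(r² + r*(r + r)) = √(r² + r*(2*r)) = √(r² + 2*r²) = √(3*r²) = √3*√(r²))
V(-13) - h(66) = -13 - √3*√(66²) = -13 - √3*√4356 = -13 - √3*66 = -13 - 66*√3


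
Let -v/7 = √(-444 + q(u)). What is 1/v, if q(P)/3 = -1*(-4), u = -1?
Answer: I*√3/252 ≈ 0.0068732*I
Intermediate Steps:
q(P) = 12 (q(P) = 3*(-1*(-4)) = 3*4 = 12)
v = -84*I*√3 (v = -7*√(-444 + 12) = -84*I*√3 ≈ -145.49*I)
1/v = 1/(-84*I*√3) = I*√3/252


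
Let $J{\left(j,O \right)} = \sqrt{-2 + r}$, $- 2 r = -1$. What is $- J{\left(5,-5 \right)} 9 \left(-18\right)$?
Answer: $81 i \sqrt{6} \approx 198.41 i$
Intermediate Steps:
$r = \frac{1}{2}$ ($r = \left(- \frac{1}{2}\right) \left(-1\right) = \frac{1}{2} \approx 0.5$)
$J{\left(j,O \right)} = \frac{i \sqrt{6}}{2}$ ($J{\left(j,O \right)} = \sqrt{-2 + \frac{1}{2}} = \sqrt{- \frac{3}{2}} = \frac{i \sqrt{6}}{2}$)
$- J{\left(5,-5 \right)} 9 \left(-18\right) = - \frac{i \sqrt{6}}{2} \cdot 9 \left(-18\right) = - \frac{9 i \sqrt{6}}{2} \left(-18\right) = 81 i \sqrt{6}$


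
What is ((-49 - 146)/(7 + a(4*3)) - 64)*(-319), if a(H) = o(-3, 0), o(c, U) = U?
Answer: 205117/7 ≈ 29302.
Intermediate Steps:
a(H) = 0
((-49 - 146)/(7 + a(4*3)) - 64)*(-319) = ((-49 - 146)/(7 + 0) - 64)*(-319) = (-195/7 - 64)*(-319) = -643/7*(-319) = 205117/7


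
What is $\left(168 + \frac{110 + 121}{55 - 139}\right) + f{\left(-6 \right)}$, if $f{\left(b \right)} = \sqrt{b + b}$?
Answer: $\frac{661}{4} + 2 i \sqrt{3} \approx 165.25 + 3.4641 i$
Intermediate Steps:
$f{\left(b \right)} = \sqrt{2} \sqrt{b}$ ($f{\left(b \right)} = \sqrt{2 b} = \sqrt{2} \sqrt{b}$)
$\left(168 + \frac{110 + 121}{55 - 139}\right) + f{\left(-6 \right)} = \left(168 + \frac{110 + 121}{55 - 139}\right) + \sqrt{2} \sqrt{-6} = \left(168 + \frac{231}{-84}\right) + \sqrt{2} i \sqrt{6} = \left(168 + 231 \left(- \frac{1}{84}\right)\right) + 2 i \sqrt{3} = \left(168 - \frac{11}{4}\right) + 2 i \sqrt{3} = \frac{661}{4} + 2 i \sqrt{3}$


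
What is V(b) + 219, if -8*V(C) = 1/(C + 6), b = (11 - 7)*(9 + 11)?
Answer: 150671/688 ≈ 219.00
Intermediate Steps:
b = 80 (b = 4*20 = 80)
V(C) = -1/(8*(6 + C)) (V(C) = -1/(8*(C + 6)) = -1/(8*(6 + C)))
V(b) + 219 = -1/(48 + 8*80) + 219 = -1/(48 + 640) + 219 = -1/688 + 219 = 150671/688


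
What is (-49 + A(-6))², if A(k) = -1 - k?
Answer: 1936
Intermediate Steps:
(-49 + A(-6))² = (-49 + (-1 - 1*(-6)))² = (-49 + (-1 + 6))² = (-49 + 5)² = (-44)² = 1936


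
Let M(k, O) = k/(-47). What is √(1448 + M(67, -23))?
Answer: √3195483/47 ≈ 38.034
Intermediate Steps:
M(k, O) = -k/47 (M(k, O) = k*(-1/47) = -k/47)
√(1448 + M(67, -23)) = √(1448 - 1/47*67) = √(1448 - 67/47) = √(67989/47) = √3195483/47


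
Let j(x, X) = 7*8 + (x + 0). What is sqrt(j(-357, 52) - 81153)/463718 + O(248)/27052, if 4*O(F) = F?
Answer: 31/13526 + I*sqrt(81454)/463718 ≈ 0.0022919 + 0.00061546*I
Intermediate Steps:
O(F) = F/4
j(x, X) = 56 + x
sqrt(j(-357, 52) - 81153)/463718 + O(248)/27052 = sqrt((56 - 357) - 81153)/463718 + ((1/4)*248)/27052 = sqrt(-301 - 81153)*(1/463718) + 62*(1/27052) = sqrt(-81454)*(1/463718) + 31/13526 = (I*sqrt(81454))*(1/463718) + 31/13526 = I*sqrt(81454)/463718 + 31/13526 = 31/13526 + I*sqrt(81454)/463718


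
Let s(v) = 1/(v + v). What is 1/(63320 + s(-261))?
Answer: 522/33053039 ≈ 1.5793e-5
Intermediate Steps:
s(v) = 1/(2*v)
1/(63320 + s(-261)) = 1/(63320 + (½)/(-261)) = 1/(63320 + (½)*(-1/261)) = 1/(63320 - 1/522) = 1/(33053039/522) = 522/33053039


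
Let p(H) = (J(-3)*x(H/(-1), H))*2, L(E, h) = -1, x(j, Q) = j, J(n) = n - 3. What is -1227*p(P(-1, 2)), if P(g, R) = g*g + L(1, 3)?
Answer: 0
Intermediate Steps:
J(n) = -3 + n
P(g, R) = -1 + g**2 (P(g, R) = g*g - 1 = g**2 - 1 = -1 + g**2)
p(H) = 12*H (p(H) = ((-3 - 3)*(H/(-1)))*2 = -6*H*(-1)*2 = -(-6)*H*2 = (6*H)*2 = 12*H)
-1227*p(P(-1, 2)) = -14724*(-1 + (-1)**2) = -14724*(-1 + 1) = -14724*0 = -1227*0 = 0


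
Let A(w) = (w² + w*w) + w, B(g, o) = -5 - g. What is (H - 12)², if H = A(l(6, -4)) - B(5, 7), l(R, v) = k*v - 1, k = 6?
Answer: 1495729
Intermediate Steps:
l(R, v) = -1 + 6*v (l(R, v) = 6*v - 1 = -1 + 6*v)
A(w) = w + 2*w² (A(w) = (w² + w²) + w = 2*w² + w = w + 2*w²)
H = 1235 (H = (-1 + 6*(-4))*(1 + 2*(-1 + 6*(-4))) - (-5 - 1*5) = (-1 - 24)*(1 + 2*(-1 - 24)) - (-5 - 5) = -25*(1 + 2*(-25)) - 1*(-10) = -25*(1 - 50) + 10 = -25*(-49) + 10 = 1225 + 10 = 1235)
(H - 12)² = (1235 - 12)² = 1223² = 1495729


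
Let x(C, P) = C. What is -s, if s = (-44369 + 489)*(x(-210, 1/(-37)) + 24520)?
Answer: 1066722800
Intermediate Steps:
s = -1066722800 (s = (-44369 + 489)*(-210 + 24520) = -43880*24310 = -1066722800)
-s = -1*(-1066722800) = 1066722800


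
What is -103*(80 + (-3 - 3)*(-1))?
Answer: -8858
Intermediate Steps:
-103*(80 + (-3 - 3)*(-1)) = -103*(80 - 6*(-1)) = -103*(80 + 6) = -103*86 = -8858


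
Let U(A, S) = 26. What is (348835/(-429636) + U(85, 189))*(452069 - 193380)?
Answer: 2799455009989/429636 ≈ 6.5159e+6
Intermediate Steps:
(348835/(-429636) + U(85, 189))*(452069 - 193380) = (348835/(-429636) + 26)*(452069 - 193380) = (348835*(-1/429636) + 26)*258689 = (-348835/429636 + 26)*258689 = (10821701/429636)*258689 = 2799455009989/429636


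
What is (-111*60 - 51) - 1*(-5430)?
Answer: -1281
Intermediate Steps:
(-111*60 - 51) - 1*(-5430) = (-6660 - 51) + 5430 = -6711 + 5430 = -1281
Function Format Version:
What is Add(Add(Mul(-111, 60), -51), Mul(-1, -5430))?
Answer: -1281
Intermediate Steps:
Add(Add(Mul(-111, 60), -51), Mul(-1, -5430)) = Add(Add(-6660, -51), 5430) = Add(-6711, 5430) = -1281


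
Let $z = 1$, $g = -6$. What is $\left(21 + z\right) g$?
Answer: $-132$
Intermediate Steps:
$\left(21 + z\right) g = \left(21 + 1\right) \left(-6\right) = 22 \left(-6\right) = -132$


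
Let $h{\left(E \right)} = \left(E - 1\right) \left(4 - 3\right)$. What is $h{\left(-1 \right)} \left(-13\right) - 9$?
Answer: $17$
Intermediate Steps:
$h{\left(E \right)} = -1 + E$ ($h{\left(E \right)} = \left(-1 + E\right) 1 = -1 + E$)
$h{\left(-1 \right)} \left(-13\right) - 9 = \left(-1 - 1\right) \left(-13\right) - 9 = \left(-2\right) \left(-13\right) - 9 = 26 - 9 = 17$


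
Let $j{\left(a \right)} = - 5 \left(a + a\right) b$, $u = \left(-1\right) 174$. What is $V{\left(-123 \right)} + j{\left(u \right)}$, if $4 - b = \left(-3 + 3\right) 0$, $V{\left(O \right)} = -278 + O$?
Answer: $6559$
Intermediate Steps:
$u = -174$
$b = 4$ ($b = 4 - \left(-3 + 3\right) 0 = 4 - 0 \cdot 0 = 4 - 0 = 4 + 0 = 4$)
$j{\left(a \right)} = - 40 a$ ($j{\left(a \right)} = - 5 \left(a + a\right) 4 = - 5 \cdot 2 a 4 = - 10 a 4 = - 40 a$)
$V{\left(-123 \right)} + j{\left(u \right)} = \left(-278 - 123\right) - -6960 = -401 + 6960 = 6559$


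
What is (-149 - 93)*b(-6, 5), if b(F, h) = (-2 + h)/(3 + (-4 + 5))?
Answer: -363/2 ≈ -181.50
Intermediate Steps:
b(F, h) = -½ + h/4 (b(F, h) = (-2 + h)/(3 + 1) = (-2 + h)/4 = (-2 + h)*(¼) = -½ + h/4)
(-149 - 93)*b(-6, 5) = (-149 - 93)*(-½ + (¼)*5) = -242*(-½ + 5/4) = -242*¾ = -363/2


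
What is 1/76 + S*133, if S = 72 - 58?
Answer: 141513/76 ≈ 1862.0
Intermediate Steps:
S = 14
1/76 + S*133 = 1/76 + 14*133 = 1/76 + 1862 = 141513/76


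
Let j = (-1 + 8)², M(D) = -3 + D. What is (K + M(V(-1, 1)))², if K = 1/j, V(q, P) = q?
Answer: 38025/2401 ≈ 15.837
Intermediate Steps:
j = 49 (j = 7² = 49)
K = 1/49 ≈ 0.020408
(K + M(V(-1, 1)))² = (1/49 + (-3 - 1))² = (1/49 - 4)² = (-195/49)² = 38025/2401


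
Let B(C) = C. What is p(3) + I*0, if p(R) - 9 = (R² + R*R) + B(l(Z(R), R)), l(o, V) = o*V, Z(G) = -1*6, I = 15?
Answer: 9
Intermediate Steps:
Z(G) = -6
l(o, V) = V*o
p(R) = 9 - 6*R + 2*R² (p(R) = 9 + ((R² + R*R) + R*(-6)) = 9 + ((R² + R²) - 6*R) = 9 + (2*R² - 6*R) = 9 + (-6*R + 2*R²) = 9 - 6*R + 2*R²)
p(3) + I*0 = (9 - 6*3 + 2*3²) + 15*0 = (9 - 18 + 2*9) + 0 = (9 - 18 + 18) + 0 = 9 + 0 = 9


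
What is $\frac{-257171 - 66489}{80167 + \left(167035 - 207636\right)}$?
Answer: $- \frac{161830}{19783} \approx -8.1803$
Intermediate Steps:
$\frac{-257171 - 66489}{80167 + \left(167035 - 207636\right)} = - \frac{323660}{80167 - 40601} = - \frac{323660}{39566} = \left(-323660\right) \frac{1}{39566} = - \frac{161830}{19783}$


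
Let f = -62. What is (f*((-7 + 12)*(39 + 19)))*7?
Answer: -125860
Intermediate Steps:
(f*((-7 + 12)*(39 + 19)))*7 = -62*(-7 + 12)*(39 + 19)*7 = -310*58*7 = -62*290*7 = -17980*7 = -125860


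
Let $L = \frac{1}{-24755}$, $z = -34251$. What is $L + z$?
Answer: $- \frac{847883506}{24755} \approx -34251.0$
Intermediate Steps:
$L = - \frac{1}{24755} \approx -4.0396 \cdot 10^{-5}$
$L + z = - \frac{1}{24755} - 34251 = - \frac{847883506}{24755}$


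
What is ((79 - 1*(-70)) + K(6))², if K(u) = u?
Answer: 24025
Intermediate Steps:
((79 - 1*(-70)) + K(6))² = ((79 - 1*(-70)) + 6)² = ((79 + 70) + 6)² = (149 + 6)² = 155² = 24025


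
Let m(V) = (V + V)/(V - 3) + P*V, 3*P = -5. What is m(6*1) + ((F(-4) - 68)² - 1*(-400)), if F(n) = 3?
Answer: 4619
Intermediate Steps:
P = -5/3 (P = (⅓)*(-5) = -5/3 ≈ -1.6667)
m(V) = -5*V/3 + 2*V/(-3 + V) (m(V) = (V + V)/(V - 3) - 5*V/3 = (2*V)/(-3 + V) - 5*V/3 = 2*V/(-3 + V) - 5*V/3 = -5*V/3 + 2*V/(-3 + V))
m(6*1) + ((F(-4) - 68)² - 1*(-400)) = (6*1)*(21 - 30)/(3*(-3 + 6*1)) + ((3 - 68)² - 1*(-400)) = (⅓)*6*(21 - 5*6)/(-3 + 6) + ((-65)² + 400) = (⅓)*6*(21 - 30)/3 + (4225 + 400) = (⅓)*6*(⅓)*(-9) + 4625 = -6 + 4625 = 4619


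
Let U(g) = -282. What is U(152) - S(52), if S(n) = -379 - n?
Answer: 149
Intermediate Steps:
U(152) - S(52) = -282 - (-379 - 1*52) = -282 - (-379 - 52) = -282 - 1*(-431) = -282 + 431 = 149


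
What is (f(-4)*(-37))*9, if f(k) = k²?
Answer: -5328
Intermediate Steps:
(f(-4)*(-37))*9 = ((-4)²*(-37))*9 = (16*(-37))*9 = -592*9 = -5328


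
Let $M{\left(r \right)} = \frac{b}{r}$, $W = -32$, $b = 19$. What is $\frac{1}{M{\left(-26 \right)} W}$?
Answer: $\frac{13}{304} \approx 0.042763$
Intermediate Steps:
$M{\left(r \right)} = \frac{19}{r}$
$\frac{1}{M{\left(-26 \right)} W} = \frac{1}{\frac{19}{-26} \left(-32\right)} = \frac{1}{19 \left(- \frac{1}{26}\right) \left(-32\right)} = \frac{1}{\left(- \frac{19}{26}\right) \left(-32\right)} = \frac{1}{\frac{304}{13}} = \frac{13}{304}$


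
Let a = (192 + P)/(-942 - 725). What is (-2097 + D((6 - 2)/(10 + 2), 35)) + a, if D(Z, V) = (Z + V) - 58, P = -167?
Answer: -10600528/5001 ≈ -2119.7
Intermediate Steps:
D(Z, V) = -58 + V + Z (D(Z, V) = (V + Z) - 58 = -58 + V + Z)
a = -25/1667 (a = (192 - 167)/(-942 - 725) = 25/(-1667) = 25*(-1/1667) = -25/1667 ≈ -0.014997)
(-2097 + D((6 - 2)/(10 + 2), 35)) + a = (-2097 + (-58 + 35 + (6 - 2)/(10 + 2))) - 25/1667 = (-2097 + (-58 + 35 + 4/12)) - 25/1667 = (-2097 + (-58 + 35 + 4*(1/12))) - 25/1667 = (-2097 + (-58 + 35 + 1/3)) - 25/1667 = (-2097 - 68/3) - 25/1667 = -6359/3 - 25/1667 = -10600528/5001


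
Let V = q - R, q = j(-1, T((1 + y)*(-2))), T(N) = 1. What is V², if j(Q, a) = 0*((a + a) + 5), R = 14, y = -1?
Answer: 196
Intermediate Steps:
j(Q, a) = 0 (j(Q, a) = 0*(2*a + 5) = 0*(5 + 2*a) = 0)
q = 0
V = -14 (V = 0 - 1*14 = 0 - 14 = -14)
V² = (-14)² = 196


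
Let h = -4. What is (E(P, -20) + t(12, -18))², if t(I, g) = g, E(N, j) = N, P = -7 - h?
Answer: 441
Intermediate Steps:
P = -3 (P = -7 - 1*(-4) = -7 + 4 = -3)
(E(P, -20) + t(12, -18))² = (-3 - 18)² = (-21)² = 441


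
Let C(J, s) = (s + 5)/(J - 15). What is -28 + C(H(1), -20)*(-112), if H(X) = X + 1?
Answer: -2044/13 ≈ -157.23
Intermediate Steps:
H(X) = 1 + X
C(J, s) = (5 + s)/(-15 + J)
-28 + C(H(1), -20)*(-112) = -28 + ((5 - 20)/(-15 + (1 + 1)))*(-112) = -28 + (-15/(-15 + 2))*(-112) = -28 + (-15/(-13))*(-112) = -28 - 1/13*(-15)*(-112) = -28 + (15/13)*(-112) = -28 - 1680/13 = -2044/13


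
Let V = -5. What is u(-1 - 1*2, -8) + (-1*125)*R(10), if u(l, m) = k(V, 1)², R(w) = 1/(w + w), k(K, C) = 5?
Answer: 75/4 ≈ 18.750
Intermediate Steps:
R(w) = 1/(2*w)
u(l, m) = 25 (u(l, m) = 5² = 25)
u(-1 - 1*2, -8) + (-1*125)*R(10) = 25 + (-1*125)*((½)/10) = 25 - 125/(2*10) = 25 - 125*1/20 = 25 - 25/4 = 75/4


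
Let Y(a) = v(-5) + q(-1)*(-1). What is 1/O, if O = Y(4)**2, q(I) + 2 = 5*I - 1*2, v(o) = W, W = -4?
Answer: 1/25 ≈ 0.040000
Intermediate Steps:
v(o) = -4
q(I) = -4 + 5*I (q(I) = -2 + (5*I - 1*2) = -2 + (5*I - 2) = -2 + (-2 + 5*I) = -4 + 5*I)
Y(a) = 5 (Y(a) = -4 + (-4 + 5*(-1))*(-1) = -4 + (-4 - 5)*(-1) = -4 - 9*(-1) = -4 + 9 = 5)
O = 25 (O = 5**2 = 25)
1/O = 1/25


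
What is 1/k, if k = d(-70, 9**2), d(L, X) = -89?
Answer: -1/89 ≈ -0.011236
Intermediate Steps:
k = -89
1/k = 1/(-89) = -1/89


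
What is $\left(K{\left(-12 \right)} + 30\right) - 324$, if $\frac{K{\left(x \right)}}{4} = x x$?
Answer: $282$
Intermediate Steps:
$K{\left(x \right)} = 4 x^{2}$ ($K{\left(x \right)} = 4 x x = 4 x^{2}$)
$\left(K{\left(-12 \right)} + 30\right) - 324 = \left(4 \left(-12\right)^{2} + 30\right) - 324 = \left(4 \cdot 144 + 30\right) - 324 = \left(576 + 30\right) - 324 = 606 - 324 = 282$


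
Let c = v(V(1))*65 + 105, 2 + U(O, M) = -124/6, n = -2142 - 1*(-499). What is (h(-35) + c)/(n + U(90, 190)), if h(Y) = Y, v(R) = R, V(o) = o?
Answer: -405/4997 ≈ -0.081049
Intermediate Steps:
n = -1643 (n = -2142 + 499 = -1643)
U(O, M) = -68/3 (U(O, M) = -2 - 124/6 = -2 - 124*⅙ = -2 - 62/3 = -68/3)
c = 170 (c = 1*65 + 105 = 65 + 105 = 170)
(h(-35) + c)/(n + U(90, 190)) = (-35 + 170)/(-1643 - 68/3) = 135/(-4997/3) = 135*(-3/4997) = -405/4997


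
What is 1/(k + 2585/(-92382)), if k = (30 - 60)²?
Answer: 92382/83141215 ≈ 0.0011111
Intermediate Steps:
k = 900 (k = (-30)² = 900)
1/(k + 2585/(-92382)) = 1/(900 + 2585/(-92382)) = 1/(900 + 2585*(-1/92382)) = 1/(900 - 2585/92382) = 1/(83141215/92382) = 92382/83141215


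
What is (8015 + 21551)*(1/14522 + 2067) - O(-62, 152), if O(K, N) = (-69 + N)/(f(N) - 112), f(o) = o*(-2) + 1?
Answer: 2218704714386/36305 ≈ 6.1113e+7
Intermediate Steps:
f(o) = 1 - 2*o (f(o) = -2*o + 1 = 1 - 2*o)
O(K, N) = (-69 + N)/(-111 - 2*N) (O(K, N) = (-69 + N)/((1 - 2*N) - 112) = (-69 + N)/(-111 - 2*N))
(8015 + 21551)*(1/14522 + 2067) - O(-62, 152) = (8015 + 21551)*(1/14522 + 2067) - (69 - 1*152)/(111 + 2*152) = 29566*(1/14522 + 2067) - (69 - 152)/(111 + 304) = 29566*(30016975/14522) - (-83)/415 = 443740941425/7261 - (-83)/415 = 443740941425/7261 - 1*(-⅕) = 443740941425/7261 + ⅕ = 2218704714386/36305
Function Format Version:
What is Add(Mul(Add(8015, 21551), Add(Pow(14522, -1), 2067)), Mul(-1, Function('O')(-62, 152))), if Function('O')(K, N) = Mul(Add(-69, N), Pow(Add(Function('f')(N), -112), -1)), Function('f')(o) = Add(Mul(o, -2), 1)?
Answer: Rational(2218704714386, 36305) ≈ 6.1113e+7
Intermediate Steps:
Function('f')(o) = Add(1, Mul(-2, o)) (Function('f')(o) = Add(Mul(-2, o), 1) = Add(1, Mul(-2, o)))
Function('O')(K, N) = Mul(Pow(Add(-111, Mul(-2, N)), -1), Add(-69, N)) (Function('O')(K, N) = Mul(Add(-69, N), Pow(Add(Add(1, Mul(-2, N)), -112), -1)) = Mul(Add(-69, N), Pow(Add(-111, Mul(-2, N)), -1)) = Mul(Pow(Add(-111, Mul(-2, N)), -1), Add(-69, N)))
Add(Mul(Add(8015, 21551), Add(Pow(14522, -1), 2067)), Mul(-1, Function('O')(-62, 152))) = Add(Mul(Add(8015, 21551), Add(Pow(14522, -1), 2067)), Mul(-1, Mul(Pow(Add(111, Mul(2, 152)), -1), Add(69, Mul(-1, 152))))) = Add(Mul(29566, Add(Rational(1, 14522), 2067)), Mul(-1, Mul(Pow(Add(111, 304), -1), Add(69, -152)))) = Add(Mul(29566, Rational(30016975, 14522)), Mul(-1, Mul(Pow(415, -1), -83))) = Add(Rational(443740941425, 7261), Mul(-1, Mul(Rational(1, 415), -83))) = Add(Rational(443740941425, 7261), Mul(-1, Rational(-1, 5))) = Add(Rational(443740941425, 7261), Rational(1, 5)) = Rational(2218704714386, 36305)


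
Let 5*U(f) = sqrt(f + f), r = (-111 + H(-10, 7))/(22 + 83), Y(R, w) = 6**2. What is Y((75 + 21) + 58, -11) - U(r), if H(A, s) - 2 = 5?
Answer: 36 - 4*I*sqrt(1365)/525 ≈ 36.0 - 0.28149*I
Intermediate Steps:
H(A, s) = 7 (H(A, s) = 2 + 5 = 7)
Y(R, w) = 36
r = -104/105 (r = (-111 + 7)/(22 + 83) = -104/105 ≈ -0.99048)
U(f) = sqrt(2)*sqrt(f)/5 (U(f) = sqrt(f + f)/5 = sqrt(2*f)/5 = (sqrt(2)*sqrt(f))/5 = sqrt(2)*sqrt(f)/5)
Y((75 + 21) + 58, -11) - U(r) = 36 - sqrt(2)*sqrt(-104/105)/5 = 36 - sqrt(2)*2*I*sqrt(2730)/105/5 = 36 - 4*I*sqrt(1365)/525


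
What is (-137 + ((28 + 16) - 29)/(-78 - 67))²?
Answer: 15808576/841 ≈ 18797.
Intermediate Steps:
(-137 + ((28 + 16) - 29)/(-78 - 67))² = (-137 + (44 - 29)/(-145))² = (-137 + 15*(-1/145))² = (-137 - 3/29)² = (-3976/29)² = 15808576/841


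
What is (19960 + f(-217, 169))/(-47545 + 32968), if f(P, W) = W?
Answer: -20129/14577 ≈ -1.3809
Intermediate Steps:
(19960 + f(-217, 169))/(-47545 + 32968) = (19960 + 169)/(-47545 + 32968) = 20129/(-14577) = 20129*(-1/14577) = -20129/14577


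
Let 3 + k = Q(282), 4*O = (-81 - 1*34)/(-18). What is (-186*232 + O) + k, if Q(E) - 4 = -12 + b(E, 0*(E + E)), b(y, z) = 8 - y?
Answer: -3127349/72 ≈ -43435.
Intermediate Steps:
O = 115/72 (O = ((-81 - 1*34)/(-18))/4 = ((-81 - 34)*(-1/18))/4 = (-115*(-1/18))/4 = (¼)*(115/18) = 115/72 ≈ 1.5972)
Q(E) = -E (Q(E) = 4 + (-12 + (8 - E)) = 4 + (-4 - E) = -E)
k = -285 (k = -3 - 1*282 = -3 - 282 = -285)
(-186*232 + O) + k = (-186*232 + 115/72) - 285 = (-43152 + 115/72) - 285 = -3106829/72 - 285 = -3127349/72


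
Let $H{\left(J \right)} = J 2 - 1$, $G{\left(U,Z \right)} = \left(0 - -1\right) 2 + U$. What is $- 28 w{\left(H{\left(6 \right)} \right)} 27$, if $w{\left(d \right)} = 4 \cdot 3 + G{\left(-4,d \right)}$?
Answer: $-7560$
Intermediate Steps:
$G{\left(U,Z \right)} = 2 + U$ ($G{\left(U,Z \right)} = \left(0 + 1\right) 2 + U = 1 \cdot 2 + U = 2 + U$)
$H{\left(J \right)} = -1 + 2 J$ ($H{\left(J \right)} = 2 J - 1 = -1 + 2 J$)
$w{\left(d \right)} = 10$ ($w{\left(d \right)} = 4 \cdot 3 + \left(2 - 4\right) = 12 - 2 = 10$)
$- 28 w{\left(H{\left(6 \right)} \right)} 27 = \left(-28\right) 10 \cdot 27 = \left(-280\right) 27 = -7560$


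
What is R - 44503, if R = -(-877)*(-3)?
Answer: -47134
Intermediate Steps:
R = -2631 (R = -877*3 = -2631)
R - 44503 = -2631 - 44503 = -47134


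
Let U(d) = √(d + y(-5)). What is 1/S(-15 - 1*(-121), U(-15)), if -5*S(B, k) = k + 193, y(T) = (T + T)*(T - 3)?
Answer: -965/37184 + 5*√65/37184 ≈ -0.024868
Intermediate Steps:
y(T) = 2*T*(-3 + T) (y(T) = (2*T)*(-3 + T) = 2*T*(-3 + T))
U(d) = √(80 + d) (U(d) = √(d + 2*(-5)*(-3 - 5)) = √(d + 2*(-5)*(-8)) = √(d + 80) = √(80 + d))
S(B, k) = -193/5 - k/5 (S(B, k) = -(k + 193)/5 = -(193 + k)/5 = -193/5 - k/5)
1/S(-15 - 1*(-121), U(-15)) = 1/(-193/5 - √(80 - 15)/5) = 1/(-193/5 - √65/5)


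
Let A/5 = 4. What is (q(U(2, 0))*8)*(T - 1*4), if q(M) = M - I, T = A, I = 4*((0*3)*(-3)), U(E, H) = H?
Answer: 0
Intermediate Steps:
I = 0 (I = 4*(0*(-3)) = 4*0 = 0)
A = 20 (A = 5*4 = 20)
T = 20
q(M) = M (q(M) = M - 1*0 = M + 0 = M)
(q(U(2, 0))*8)*(T - 1*4) = (0*8)*(20 - 1*4) = 0*(20 - 4) = 0*16 = 0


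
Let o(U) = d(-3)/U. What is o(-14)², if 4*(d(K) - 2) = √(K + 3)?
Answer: 1/49 ≈ 0.020408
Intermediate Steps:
d(K) = 2 + √(3 + K)/4 (d(K) = 2 + √(K + 3)/4 = 2 + √(3 + K)/4)
o(U) = 2/U (o(U) = (2 + √(3 - 3)/4)/U = (2 + √0/4)/U = (2 + (¼)*0)/U = (2 + 0)/U = 2/U)
o(-14)² = (2/(-14))² = (2*(-1/14))² = (-⅐)² = 1/49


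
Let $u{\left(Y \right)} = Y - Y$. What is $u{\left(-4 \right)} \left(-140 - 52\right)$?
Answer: $0$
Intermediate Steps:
$u{\left(Y \right)} = 0$
$u{\left(-4 \right)} \left(-140 - 52\right) = 0 \left(-140 - 52\right) = 0 \left(-192\right) = 0$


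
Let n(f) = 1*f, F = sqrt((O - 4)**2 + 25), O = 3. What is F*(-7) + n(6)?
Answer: 6 - 7*sqrt(26) ≈ -29.693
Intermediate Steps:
F = sqrt(26) (F = sqrt((3 - 4)**2 + 25) = sqrt((-1)**2 + 25) = sqrt(1 + 25) = sqrt(26) ≈ 5.0990)
n(f) = f
F*(-7) + n(6) = sqrt(26)*(-7) + 6 = -7*sqrt(26) + 6 = 6 - 7*sqrt(26)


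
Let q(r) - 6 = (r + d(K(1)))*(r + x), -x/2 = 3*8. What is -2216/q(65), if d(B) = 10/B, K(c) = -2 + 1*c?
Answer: -2216/941 ≈ -2.3549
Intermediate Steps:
K(c) = -2 + c
x = -48 (x = -6*8 = -2*24 = -48)
q(r) = 6 + (-48 + r)*(-10 + r) (q(r) = 6 + (r + 10/(-2 + 1))*(r - 48) = 6 + (r + 10/(-1))*(-48 + r) = 6 + (r + 10*(-1))*(-48 + r) = 6 + (r - 10)*(-48 + r) = 6 + (-10 + r)*(-48 + r) = 6 + (-48 + r)*(-10 + r))
-2216/q(65) = -2216/(486 + 65² - 58*65) = -2216/(486 + 4225 - 3770) = -2216/941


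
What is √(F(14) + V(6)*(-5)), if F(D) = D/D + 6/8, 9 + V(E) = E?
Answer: √67/2 ≈ 4.0927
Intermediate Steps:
V(E) = -9 + E
F(D) = 7/4 (F(D) = 1 + 6*(⅛) = 1 + ¾ = 7/4)
√(F(14) + V(6)*(-5)) = √(7/4 + (-9 + 6)*(-5)) = √(7/4 - 3*(-5)) = √(7/4 + 15) = √(67/4) = √67/2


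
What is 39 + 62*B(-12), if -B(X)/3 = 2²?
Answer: -705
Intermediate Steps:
B(X) = -12 (B(X) = -3*2² = -3*4 = -12)
39 + 62*B(-12) = 39 + 62*(-12) = 39 - 744 = -705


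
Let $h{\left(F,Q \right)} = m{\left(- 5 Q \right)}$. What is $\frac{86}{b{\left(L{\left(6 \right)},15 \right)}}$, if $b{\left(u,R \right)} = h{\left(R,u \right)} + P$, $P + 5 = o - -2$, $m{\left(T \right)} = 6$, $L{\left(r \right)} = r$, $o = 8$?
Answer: $\frac{86}{11} \approx 7.8182$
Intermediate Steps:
$h{\left(F,Q \right)} = 6$
$P = 5$ ($P = -5 + \left(8 - -2\right) = -5 + \left(8 + 2\right) = -5 + 10 = 5$)
$b{\left(u,R \right)} = 11$ ($b{\left(u,R \right)} = 6 + 5 = 11$)
$\frac{86}{b{\left(L{\left(6 \right)},15 \right)}} = \frac{86}{11}$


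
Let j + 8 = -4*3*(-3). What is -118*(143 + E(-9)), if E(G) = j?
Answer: -20178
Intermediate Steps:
j = 28 (j = -8 - 4*3*(-3) = -8 - 12*(-3) = -8 + 36 = 28)
E(G) = 28
-118*(143 + E(-9)) = -118*(143 + 28) = -118*171 = -20178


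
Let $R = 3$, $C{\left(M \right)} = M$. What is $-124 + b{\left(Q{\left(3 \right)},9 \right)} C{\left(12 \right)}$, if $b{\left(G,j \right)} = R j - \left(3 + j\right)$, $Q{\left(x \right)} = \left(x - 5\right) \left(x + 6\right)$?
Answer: $56$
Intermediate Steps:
$Q{\left(x \right)} = \left(-5 + x\right) \left(6 + x\right)$
$b{\left(G,j \right)} = -3 + 2 j$ ($b{\left(G,j \right)} = 3 j - \left(3 + j\right) = -3 + 2 j$)
$-124 + b{\left(Q{\left(3 \right)},9 \right)} C{\left(12 \right)} = -124 + \left(-3 + 2 \cdot 9\right) 12 = -124 + \left(-3 + 18\right) 12 = -124 + 15 \cdot 12 = -124 + 180 = 56$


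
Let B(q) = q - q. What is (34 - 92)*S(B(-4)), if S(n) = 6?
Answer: -348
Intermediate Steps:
B(q) = 0
(34 - 92)*S(B(-4)) = (34 - 92)*6 = -58*6 = -348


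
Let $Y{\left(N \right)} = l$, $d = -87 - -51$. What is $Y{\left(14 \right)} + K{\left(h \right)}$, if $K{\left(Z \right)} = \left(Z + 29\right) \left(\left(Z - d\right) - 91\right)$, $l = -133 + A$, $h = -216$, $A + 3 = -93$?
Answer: $50448$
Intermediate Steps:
$A = -96$ ($A = -3 - 93 = -96$)
$d = -36$ ($d = -87 + 51 = -36$)
$l = -229$ ($l = -133 - 96 = -229$)
$K{\left(Z \right)} = \left(-55 + Z\right) \left(29 + Z\right)$ ($K{\left(Z \right)} = \left(Z + 29\right) \left(\left(Z - -36\right) - 91\right) = \left(29 + Z\right) \left(\left(Z + 36\right) - 91\right) = \left(29 + Z\right) \left(\left(36 + Z\right) - 91\right) = \left(29 + Z\right) \left(-55 + Z\right) = \left(-55 + Z\right) \left(29 + Z\right)$)
$Y{\left(N \right)} = -229$
$Y{\left(14 \right)} + K{\left(h \right)} = -229 - \left(-4021 - 46656\right) = -229 + \left(-1595 + 46656 + 5616\right) = -229 + 50677 = 50448$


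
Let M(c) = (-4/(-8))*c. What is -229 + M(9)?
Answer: -449/2 ≈ -224.50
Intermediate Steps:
M(c) = c/2 (M(c) = (-4*(-⅛))*c = c/2)
-229 + M(9) = -229 + (½)*9 = -229 + 9/2 = -449/2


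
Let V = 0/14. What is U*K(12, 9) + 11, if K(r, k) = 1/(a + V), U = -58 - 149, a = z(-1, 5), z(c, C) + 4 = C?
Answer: -196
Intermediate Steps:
z(c, C) = -4 + C
V = 0 (V = 0*(1/14) = 0)
a = 1 (a = -4 + 5 = 1)
U = -207
K(r, k) = 1 (K(r, k) = 1/(1 + 0) = 1/1 = 1)
U*K(12, 9) + 11 = -207*1 + 11 = -207 + 11 = -196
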